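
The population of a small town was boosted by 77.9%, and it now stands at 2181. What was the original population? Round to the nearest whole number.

1226

The overall multiplier applied was 1.779.
So the original population was 2181 ÷ 1.779 ≈ 1226.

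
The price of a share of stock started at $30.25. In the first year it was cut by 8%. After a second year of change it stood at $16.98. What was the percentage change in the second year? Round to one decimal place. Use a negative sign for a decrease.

-39.0%

After the first year: $30.25 × 0.92 = $27.83.
Second-year multiplier: $16.98 ÷ $27.83 ≈ 0.61013.
That is a change of -39.0%.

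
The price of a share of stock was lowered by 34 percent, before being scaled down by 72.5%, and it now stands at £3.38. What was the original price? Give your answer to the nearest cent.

Undoing the 72.5% decrease: £3.38 ÷ 0.275 ≈ £12.290909.
Undoing the 34% decrease: £12.290909 ÷ 0.66 ≈ £18.62.

£18.62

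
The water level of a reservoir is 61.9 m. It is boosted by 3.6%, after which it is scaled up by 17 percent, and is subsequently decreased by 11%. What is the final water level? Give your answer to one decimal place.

Each change multiplies by a factor: 1.036 × 1.17 × 0.89 = 1.0787868.
61.9 × 1.0787868 = 66.77690292 ≈ 66.8.

66.8 m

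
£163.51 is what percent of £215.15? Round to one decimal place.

£163.51 ÷ £215.15 ≈ 76.0%.

76.0%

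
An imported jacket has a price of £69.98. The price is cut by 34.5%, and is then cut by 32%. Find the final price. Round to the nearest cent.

£31.17

Each change multiplies by a factor: 0.655 × 0.68 = 0.4454.
£69.98 × 0.4454 = £31.169092 ≈ £31.17.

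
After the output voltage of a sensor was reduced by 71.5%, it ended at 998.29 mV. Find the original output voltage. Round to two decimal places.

The overall multiplier applied was 0.285.
So the original output voltage was 998.29 ÷ 0.285 ≈ 3,502.77 mV.

3,502.77 mV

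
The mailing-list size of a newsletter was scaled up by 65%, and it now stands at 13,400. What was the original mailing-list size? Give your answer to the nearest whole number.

8,121

The overall multiplier applied was 1.65.
So the original mailing-list size was 13,400 ÷ 1.65 ≈ 8,121.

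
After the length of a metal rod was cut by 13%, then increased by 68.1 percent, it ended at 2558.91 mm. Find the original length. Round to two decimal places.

1749.72 mm

Undoing the 68.1% increase: 2558.91 ÷ 1.681 ≈ 1522.25461.
Undoing the 13% decrease: 1522.25461 ÷ 0.87 ≈ 1749.72 mm.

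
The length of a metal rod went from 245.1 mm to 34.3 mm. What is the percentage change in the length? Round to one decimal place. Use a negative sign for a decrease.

-86.0%

Change: 34.3 − 245.1 = -210.8.
Relative to the original: -210.8 ÷ 245.1 ≈ -86.0%.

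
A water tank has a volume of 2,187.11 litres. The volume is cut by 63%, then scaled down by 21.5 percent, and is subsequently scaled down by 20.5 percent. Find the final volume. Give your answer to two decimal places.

Each change multiplies by a factor: 0.37 × 0.785 × 0.795 = 0.23090775.
2,187.11 × 0.23090775 = 505.0206491025 ≈ 505.02.

505.02 litres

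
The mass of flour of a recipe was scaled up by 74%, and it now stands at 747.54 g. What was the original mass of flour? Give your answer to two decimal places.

The overall multiplier applied was 1.74.
So the original mass of flour was 747.54 ÷ 1.74 ≈ 429.62 g.

429.62 g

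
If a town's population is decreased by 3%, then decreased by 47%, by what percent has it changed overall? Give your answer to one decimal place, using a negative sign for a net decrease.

A 3% decrease multiplies by 0.97.
Then a 47% decrease: 0.97 × 0.53 = 0.5141.
Overall factor 0.5141, i.e. -48.6%.

-48.6%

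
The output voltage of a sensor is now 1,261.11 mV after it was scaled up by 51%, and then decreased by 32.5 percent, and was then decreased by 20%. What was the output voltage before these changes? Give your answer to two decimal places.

The overall multiplier applied was 1.51 × 0.675 × 0.8 = 0.8154.
So the original output voltage was 1,261.11 ÷ 0.8154 ≈ 1,546.62 mV.

1,546.62 mV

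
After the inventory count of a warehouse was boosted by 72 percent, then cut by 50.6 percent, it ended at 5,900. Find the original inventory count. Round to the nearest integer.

6,944

The overall multiplier applied was 1.72 × 0.494 = 0.84968.
So the original inventory count was 5,900 ÷ 0.84968 ≈ 6,944.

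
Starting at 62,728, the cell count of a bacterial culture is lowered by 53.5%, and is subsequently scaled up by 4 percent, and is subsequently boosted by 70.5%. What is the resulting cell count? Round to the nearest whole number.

51,722

Each change multiplies by a factor: 0.465 × 1.04 × 1.705 = 0.824538.
62,728 × 0.824538 = 51721.619664 ≈ 51,722.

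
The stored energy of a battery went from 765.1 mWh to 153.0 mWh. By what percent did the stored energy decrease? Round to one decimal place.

80.0%

Change: 153.0 − 765.1 = -612.1.
Relative to the original: -612.1 ÷ 765.1 ≈ -80.0%.
So the stored energy decreased by 80.0%.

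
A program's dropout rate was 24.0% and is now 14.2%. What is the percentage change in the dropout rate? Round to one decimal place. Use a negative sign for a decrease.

-40.8%

The change is 14.2 − 24.0 = -9.8 percentage points.
Relative to the original 24.0%, that is -9.8 ÷ 24.0 ≈ -40.8%.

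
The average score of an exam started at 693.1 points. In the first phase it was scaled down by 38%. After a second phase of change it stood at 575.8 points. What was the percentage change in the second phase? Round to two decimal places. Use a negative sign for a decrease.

After the first phase: 693.1 × 0.62 = 429.722.
Second-phase multiplier: 575.8 ÷ 429.722 ≈ 1.339936.
That is a change of 33.99%.

33.99%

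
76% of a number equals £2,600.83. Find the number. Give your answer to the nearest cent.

£2,600.83 ÷ 0.76 ≈ £3,422.14.

£3,422.14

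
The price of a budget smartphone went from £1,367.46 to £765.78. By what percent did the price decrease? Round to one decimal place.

Change: £765.78 − £1,367.46 = -£601.68.
Relative to the original: -£601.68 ÷ £1,367.46 ≈ -44.0%.
So the price decreased by 44.0%.

44.0%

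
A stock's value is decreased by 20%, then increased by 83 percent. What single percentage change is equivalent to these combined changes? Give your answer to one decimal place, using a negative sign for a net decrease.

A 20% decrease multiplies by 0.8.
Then an 83% increase: 0.8 × 1.83 = 1.464.
Overall factor 1.464, i.e. 46.4%.

46.4%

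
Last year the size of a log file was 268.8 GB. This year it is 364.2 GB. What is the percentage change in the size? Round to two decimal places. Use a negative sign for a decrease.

35.49%

Change: 364.2 − 268.8 = 95.4.
Relative to the original: 95.4 ÷ 268.8 ≈ 35.49%.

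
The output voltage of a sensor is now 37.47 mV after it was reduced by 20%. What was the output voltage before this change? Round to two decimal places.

46.84 mV

The overall multiplier applied was 0.8.
So the original output voltage was 37.47 ÷ 0.8 ≈ 46.84 mV.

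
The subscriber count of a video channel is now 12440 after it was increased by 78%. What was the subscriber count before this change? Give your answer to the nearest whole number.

The overall multiplier applied was 1.78.
So the original subscriber count was 12440 ÷ 1.78 ≈ 6989.

6989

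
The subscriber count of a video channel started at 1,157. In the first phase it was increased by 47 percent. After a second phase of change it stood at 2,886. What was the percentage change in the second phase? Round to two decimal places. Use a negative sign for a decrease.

After the first phase: 1,157 × 1.47 = 1700.79.
Second-phase multiplier: 2,886 ÷ 1700.79 ≈ 1.696859.
That is a change of 69.69%.

69.69%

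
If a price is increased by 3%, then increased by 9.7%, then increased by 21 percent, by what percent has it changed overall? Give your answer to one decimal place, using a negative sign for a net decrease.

36.7%

The combined multiplier is 1.03 × 1.097 × 1.21 = 1.3671911.
That corresponds to an increase of 36.7%.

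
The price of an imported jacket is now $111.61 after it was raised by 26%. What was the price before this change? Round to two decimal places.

$88.58

The overall multiplier applied was 1.26.
So the original price was $111.61 ÷ 1.26 ≈ $88.58.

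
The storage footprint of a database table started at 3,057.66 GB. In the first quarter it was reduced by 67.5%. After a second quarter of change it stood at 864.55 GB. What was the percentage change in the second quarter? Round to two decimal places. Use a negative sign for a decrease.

-13.00%

After the first quarter: 3,057.66 × 0.325 = 993.7395.
Second-quarter multiplier: 864.55 ÷ 993.7395 ≈ 0.869997.
That is a change of -13.00%.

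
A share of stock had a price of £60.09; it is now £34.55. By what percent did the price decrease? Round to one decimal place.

Change: £34.55 − £60.09 = -£25.54.
Relative to the original: -£25.54 ÷ £60.09 ≈ -42.5%.
So the price decreased by 42.5%.

42.5%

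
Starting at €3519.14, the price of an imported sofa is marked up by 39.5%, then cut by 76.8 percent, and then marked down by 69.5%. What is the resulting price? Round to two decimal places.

Each change multiplies by a factor: 1.395 × 0.232 × 0.305 = 0.0987102.
€3519.14 × 0.0987102 = €347.375013228 ≈ €347.38.

€347.38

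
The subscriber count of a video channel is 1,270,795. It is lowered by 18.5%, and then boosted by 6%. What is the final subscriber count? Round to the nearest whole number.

After the 18.5% decrease: 1,270,795 × 0.815 = 1035697.925.
6% increase: 1035697.925 × 1.06 = 1097839.8005 ≈ 1,097,840.

1,097,840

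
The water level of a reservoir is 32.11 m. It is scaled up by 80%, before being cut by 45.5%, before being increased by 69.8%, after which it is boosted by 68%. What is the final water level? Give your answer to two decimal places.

89.86 m

Each change multiplies by a factor: 1.8 × 0.545 × 1.698 × 1.68 = 2.79843984.
32.11 × 2.79843984 = 89.8579032624 ≈ 89.86.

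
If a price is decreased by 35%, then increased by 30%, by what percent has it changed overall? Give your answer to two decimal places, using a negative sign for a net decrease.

-15.50%

The combined multiplier is 0.65 × 1.3 = 0.845.
That corresponds to a decrease of 15.50%.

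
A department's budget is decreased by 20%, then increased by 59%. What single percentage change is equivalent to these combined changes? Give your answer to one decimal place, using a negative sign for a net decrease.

27.2%

The combined multiplier is 0.8 × 1.59 = 1.272.
That corresponds to an increase of 27.2%.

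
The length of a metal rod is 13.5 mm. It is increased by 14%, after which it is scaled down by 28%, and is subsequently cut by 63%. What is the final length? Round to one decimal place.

14% increase: 13.5 × 1.14 = 15.39.
Apply the 28% decrease: 15.39 × 0.72 = 11.0808.
63% decrease: 11.0808 × 0.37 = 4.099896 ≈ 4.1.

4.1 mm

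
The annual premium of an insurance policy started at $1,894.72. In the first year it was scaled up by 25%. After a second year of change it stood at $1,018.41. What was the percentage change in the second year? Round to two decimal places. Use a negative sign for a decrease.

-57.00%

After the first year: $1,894.72 × 1.25 = $2368.4.
Second-year multiplier: $1,018.41 ÷ $2368.4 ≈ 0.429999.
That is a change of -57.00%.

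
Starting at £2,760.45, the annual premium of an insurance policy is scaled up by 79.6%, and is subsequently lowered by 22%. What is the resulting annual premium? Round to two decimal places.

Each change multiplies by a factor: 1.796 × 0.78 = 1.40088.
£2,760.45 × 1.40088 = £3867.059196 ≈ £3,867.06.

£3,867.06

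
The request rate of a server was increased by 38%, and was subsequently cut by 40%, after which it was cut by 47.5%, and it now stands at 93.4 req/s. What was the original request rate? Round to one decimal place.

214.9 req/s

The overall multiplier applied was 1.38 × 0.6 × 0.525 = 0.4347.
So the original request rate was 93.4 ÷ 0.4347 ≈ 214.9 req/s.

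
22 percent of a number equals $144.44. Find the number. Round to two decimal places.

$144.44 ÷ 0.22 ≈ $656.55.

$656.55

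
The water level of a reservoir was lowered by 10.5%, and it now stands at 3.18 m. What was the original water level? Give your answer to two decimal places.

3.55 m

The overall multiplier applied was 0.895.
So the original water level was 3.18 ÷ 0.895 ≈ 3.55 m.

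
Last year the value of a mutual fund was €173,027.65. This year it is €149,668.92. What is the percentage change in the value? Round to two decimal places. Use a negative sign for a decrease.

-13.50%

Change: €149,668.92 − €173,027.65 = -€23,358.73.
Relative to the original: -€23,358.73 ÷ €173,027.65 ≈ -13.50%.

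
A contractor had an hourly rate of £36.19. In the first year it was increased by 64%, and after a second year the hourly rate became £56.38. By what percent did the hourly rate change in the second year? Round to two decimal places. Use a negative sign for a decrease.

-5.01%

After the first year: £36.19 × 1.64 = £59.3516.
Second-year multiplier: £56.38 ÷ £59.3516 ≈ 0.949932.
That is a change of -5.01%.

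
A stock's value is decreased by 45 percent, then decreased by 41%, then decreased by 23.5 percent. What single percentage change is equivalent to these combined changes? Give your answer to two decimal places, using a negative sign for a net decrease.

The combined multiplier is 0.55 × 0.59 × 0.765 = 0.2482425.
That corresponds to a decrease of 75.18%.

-75.18%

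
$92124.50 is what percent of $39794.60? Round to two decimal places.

231.50%

$92124.50 ÷ $39794.60 ≈ 231.50%.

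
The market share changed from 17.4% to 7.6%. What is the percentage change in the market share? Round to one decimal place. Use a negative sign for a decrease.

-56.3%

The change is 7.6 − 17.4 = -9.8 percentage points.
Relative to the original 17.4%, that is -9.8 ÷ 17.4 ≈ -56.3%.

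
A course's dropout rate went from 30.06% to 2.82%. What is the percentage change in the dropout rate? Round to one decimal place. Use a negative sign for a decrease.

-90.6%

The change is 2.82 − 30.06 = -27.24 percentage points.
Relative to the original 30.06%, that is -27.24 ÷ 30.06 ≈ -90.6%.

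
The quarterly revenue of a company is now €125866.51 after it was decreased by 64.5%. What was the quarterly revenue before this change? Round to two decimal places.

The overall multiplier applied was 0.355.
So the original quarterly revenue was €125866.51 ÷ 0.355 ≈ €354553.55.

€354553.55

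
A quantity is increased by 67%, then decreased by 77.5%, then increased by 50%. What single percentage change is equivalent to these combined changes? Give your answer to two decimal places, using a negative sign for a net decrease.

The combined multiplier is 1.67 × 0.225 × 1.5 = 0.563625.
That corresponds to a decrease of 43.64%.

-43.64%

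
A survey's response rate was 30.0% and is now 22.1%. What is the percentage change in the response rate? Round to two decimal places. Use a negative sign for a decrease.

The change is 22.1 − 30.0 = -7.9 percentage points.
Relative to the original 30.0%, that is -7.9 ÷ 30.0 ≈ -26.33%.

-26.33%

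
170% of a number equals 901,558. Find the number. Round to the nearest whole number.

901,558 ÷ 1.7 ≈ 530,328.

530,328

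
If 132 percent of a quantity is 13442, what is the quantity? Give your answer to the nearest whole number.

10183

13442 ÷ 1.32 ≈ 10183.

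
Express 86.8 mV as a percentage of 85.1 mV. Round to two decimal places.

102.00%

86.8 mV ÷ 85.1 mV ≈ 102.00%.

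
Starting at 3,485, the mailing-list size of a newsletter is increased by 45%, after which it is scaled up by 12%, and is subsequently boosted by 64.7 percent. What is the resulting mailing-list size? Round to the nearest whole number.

Apply the 45% increase: 3,485 × 1.45 = 5053.25.
After the 12% increase: 5053.25 × 1.12 = 5659.64.
Apply the 64.7% increase: 5659.64 × 1.647 = 9321.42708 ≈ 9,321.

9,321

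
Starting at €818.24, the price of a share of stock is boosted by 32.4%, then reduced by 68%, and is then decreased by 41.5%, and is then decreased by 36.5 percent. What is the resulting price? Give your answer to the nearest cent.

€128.78

After the 32.4% increase: €818.24 × 1.324 = €1083.34976.
Apply the 68% decrease: €1083.34976 × 0.32 = €346.6719232.
41.5% decrease: €346.6719232 × 0.585 = €202.803075072.
36.5% decrease: €202.803075072 × 0.635 = €128.77995267072 ≈ €128.78.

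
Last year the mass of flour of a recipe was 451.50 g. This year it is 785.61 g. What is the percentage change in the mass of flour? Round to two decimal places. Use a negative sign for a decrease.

74.00%

Change: 785.61 − 451.50 = 334.11.
Relative to the original: 334.11 ÷ 451.50 = 74.00%.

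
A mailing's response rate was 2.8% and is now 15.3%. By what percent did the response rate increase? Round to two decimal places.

446.43%

The change is 15.3 − 2.8 = 12.5 percentage points.
Relative to the original 2.8%, that is 12.5 ÷ 2.8 ≈ 446.43%.
So the response rate rose by 446.43%.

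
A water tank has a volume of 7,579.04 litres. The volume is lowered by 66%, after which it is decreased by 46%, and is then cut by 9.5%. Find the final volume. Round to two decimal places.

1,259.32 litres

Each change multiplies by a factor: 0.34 × 0.54 × 0.905 = 0.166158.
7,579.04 × 0.166158 = 1259.31812832 ≈ 1,259.32.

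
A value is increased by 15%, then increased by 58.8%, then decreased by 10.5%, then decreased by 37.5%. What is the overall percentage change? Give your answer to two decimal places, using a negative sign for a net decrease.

A 15% increase multiplies by 1.15.
Then a 58.8% increase: 1.15 × 1.588 = 1.8262.
Then a 10.5% decrease: 1.8262 × 0.895 = 1.634449.
Then a 37.5% decrease: 1.634449 × 0.625 = 1.021530625.
Overall factor 1.021530625, i.e. 2.15%.

2.15%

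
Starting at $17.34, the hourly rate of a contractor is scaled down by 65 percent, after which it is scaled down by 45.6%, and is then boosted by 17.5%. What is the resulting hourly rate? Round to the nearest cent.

$3.88

Each change multiplies by a factor: 0.35 × 0.544 × 1.175 = 0.22372.
$17.34 × 0.22372 = $3.8793048 ≈ $3.88.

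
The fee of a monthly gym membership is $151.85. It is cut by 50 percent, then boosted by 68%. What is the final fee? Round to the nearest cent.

$127.55

Each change multiplies by a factor: 0.5 × 1.68 = 0.84.
$151.85 × 0.84 = $127.554 ≈ $127.55.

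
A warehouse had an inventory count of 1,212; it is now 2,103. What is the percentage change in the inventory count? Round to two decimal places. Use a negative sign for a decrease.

73.51%

Change: 2,103 − 1,212 = 891.
Relative to the original: 891 ÷ 1,212 ≈ 73.51%.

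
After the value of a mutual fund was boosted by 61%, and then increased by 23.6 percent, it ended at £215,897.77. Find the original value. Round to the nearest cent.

£108,493.52

Undoing the 23.6% increase: £215,897.77 ÷ 1.236 ≈ £174674.571197.
Undoing the 61% increase: £174674.571197 ÷ 1.61 ≈ £108,493.52.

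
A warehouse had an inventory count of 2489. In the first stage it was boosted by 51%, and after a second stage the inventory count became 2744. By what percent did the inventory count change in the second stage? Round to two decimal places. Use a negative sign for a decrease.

After the first stage: 2489 × 1.51 = 3758.39.
Second-stage multiplier: 2744 ÷ 3758.39 ≈ 0.7301.
That is a change of -26.99%.

-26.99%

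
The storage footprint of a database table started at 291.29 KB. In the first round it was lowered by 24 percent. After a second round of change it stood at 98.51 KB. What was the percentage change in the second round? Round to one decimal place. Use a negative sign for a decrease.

After the first round: 291.29 × 0.76 = 221.3804.
Second-round multiplier: 98.51 ÷ 221.3804 ≈ 0.44498.
That is a change of -55.5%.

-55.5%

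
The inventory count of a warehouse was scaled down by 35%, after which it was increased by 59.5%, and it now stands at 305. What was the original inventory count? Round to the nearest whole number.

Undoing the 59.5% increase: 305 ÷ 1.595 ≈ 191.222571.
Undoing the 35% decrease: 191.222571 ÷ 0.65 ≈ 294.

294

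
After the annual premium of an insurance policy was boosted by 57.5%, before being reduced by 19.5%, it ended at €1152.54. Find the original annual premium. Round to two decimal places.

€909.03

Undoing the 19.5% decrease: €1152.54 ÷ 0.805 ≈ €1431.726708.
Undoing the 57.5% increase: €1431.726708 ÷ 1.575 ≈ €909.03.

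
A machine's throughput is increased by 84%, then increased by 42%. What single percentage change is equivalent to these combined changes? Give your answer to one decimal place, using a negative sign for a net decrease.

An 84% increase multiplies by 1.84.
Then a 42% increase: 1.84 × 1.42 = 2.6128.
Overall factor 2.6128, i.e. 161.3%.

161.3%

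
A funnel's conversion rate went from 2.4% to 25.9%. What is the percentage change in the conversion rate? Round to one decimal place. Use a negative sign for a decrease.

The change is 25.9 − 2.4 = 23.5 percentage points.
Relative to the original 2.4%, that is 23.5 ÷ 2.4 ≈ 979.2%.

979.2%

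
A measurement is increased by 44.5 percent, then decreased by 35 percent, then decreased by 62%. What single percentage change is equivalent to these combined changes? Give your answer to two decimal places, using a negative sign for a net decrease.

A 44.5% increase multiplies by 1.445.
Then a 35% decrease: 1.445 × 0.65 = 0.93925.
Then a 62% decrease: 0.93925 × 0.38 = 0.356915.
Overall factor 0.356915, i.e. -64.31%.

-64.31%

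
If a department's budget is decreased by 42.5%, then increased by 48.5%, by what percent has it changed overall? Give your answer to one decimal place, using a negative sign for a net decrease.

A 42.5% decrease multiplies by 0.575.
Then a 48.5% increase: 0.575 × 1.485 = 0.853875.
Overall factor 0.853875, i.e. -14.6%.

-14.6%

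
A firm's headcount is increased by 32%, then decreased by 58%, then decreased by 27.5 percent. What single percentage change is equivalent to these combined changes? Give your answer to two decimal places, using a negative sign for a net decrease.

-59.81%

The combined multiplier is 1.32 × 0.42 × 0.725 = 0.40194.
That corresponds to a decrease of 59.81%.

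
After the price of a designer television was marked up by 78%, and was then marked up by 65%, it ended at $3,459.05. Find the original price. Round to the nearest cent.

Undoing the 65% increase: $3,459.05 ÷ 1.65 ≈ $2096.393939.
Undoing the 78% increase: $2096.393939 ÷ 1.78 ≈ $1,177.75.

$1,177.75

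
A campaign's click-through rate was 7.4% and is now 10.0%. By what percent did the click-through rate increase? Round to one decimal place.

35.1%

The change is 10.0 − 7.4 = 2.6 percentage points.
Relative to the original 7.4%, that is 2.6 ÷ 7.4 ≈ 35.1%.
So the click-through rate rose by 35.1%.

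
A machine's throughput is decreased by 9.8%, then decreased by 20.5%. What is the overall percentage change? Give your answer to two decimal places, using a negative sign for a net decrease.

The combined multiplier is 0.902 × 0.795 = 0.71709.
That corresponds to a decrease of 28.29%.

-28.29%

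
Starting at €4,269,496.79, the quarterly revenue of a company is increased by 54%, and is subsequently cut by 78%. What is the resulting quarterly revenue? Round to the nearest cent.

€1,446,505.51

Each change multiplies by a factor: 1.54 × 0.22 = 0.3388.
€4,269,496.79 × 0.3388 = €1446505.512452 ≈ €1,446,505.51.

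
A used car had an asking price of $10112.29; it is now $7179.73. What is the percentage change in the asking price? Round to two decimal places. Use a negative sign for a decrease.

Change: $7179.73 − $10112.29 = -$2932.56.
Relative to the original: -$2932.56 ÷ $10112.29 ≈ -29.00%.

-29.00%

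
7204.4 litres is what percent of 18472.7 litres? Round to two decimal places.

39.00%

7204.4 litres ÷ 18472.7 litres ≈ 39.00%.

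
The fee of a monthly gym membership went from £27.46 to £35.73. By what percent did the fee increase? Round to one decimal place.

Change: £35.73 − £27.46 = £8.27.
Relative to the original: £8.27 ÷ £27.46 ≈ 30.1%.
So the fee increased by 30.1%.

30.1%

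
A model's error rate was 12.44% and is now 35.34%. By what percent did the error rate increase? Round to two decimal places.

184.08%

The change is 35.34 − 12.44 = 22.90 percentage points.
Relative to the original 12.44%, that is 22.90 ÷ 12.44 ≈ 184.08%.
So the error rate rose by 184.08%.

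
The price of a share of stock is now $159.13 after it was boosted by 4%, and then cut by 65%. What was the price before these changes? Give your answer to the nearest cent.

Undoing the 65% decrease: $159.13 ÷ 0.35 ≈ $454.657143.
Undoing the 4% increase: $454.657143 ÷ 1.04 ≈ $437.17.

$437.17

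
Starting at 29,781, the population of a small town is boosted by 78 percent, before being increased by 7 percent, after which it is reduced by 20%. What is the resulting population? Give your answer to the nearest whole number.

45,377

After the 78% increase: 29,781 × 1.78 = 53010.18.
Apply the 7% increase: 53010.18 × 1.07 = 56720.8926.
20% decrease: 56720.8926 × 0.8 = 45376.71408 ≈ 45,377.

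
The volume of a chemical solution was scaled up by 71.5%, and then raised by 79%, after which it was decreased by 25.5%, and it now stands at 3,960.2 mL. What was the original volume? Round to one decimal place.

1,731.6 mL

Undoing the 25.5% decrease: 3,960.2 ÷ 0.745 ≈ 5315.704698.
Undoing the 79% increase: 5315.704698 ÷ 1.79 ≈ 2969.667429.
Undoing the 71.5% increase: 2969.667429 ÷ 1.715 ≈ 1,731.6 mL.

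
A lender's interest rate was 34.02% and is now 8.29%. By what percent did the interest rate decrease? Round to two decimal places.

The change is 8.29 − 34.02 = -25.73 percentage points.
Relative to the original 34.02%, that is -25.73 ÷ 34.02 ≈ -75.63%.
So the interest rate fell by 75.63%.

75.63%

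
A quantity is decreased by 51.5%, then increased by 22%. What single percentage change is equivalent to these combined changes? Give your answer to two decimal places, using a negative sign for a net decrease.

The combined multiplier is 0.485 × 1.22 = 0.5917.
That corresponds to a decrease of 40.83%.

-40.83%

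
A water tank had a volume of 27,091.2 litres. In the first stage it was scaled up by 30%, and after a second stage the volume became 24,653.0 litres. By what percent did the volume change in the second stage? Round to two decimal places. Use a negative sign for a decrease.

-30.00%

After the first stage: 27,091.2 × 1.3 = 35218.56.
Second-stage multiplier: 24,653.0 ÷ 35218.56 ≈ 0.7.
That is a change of -30.00%.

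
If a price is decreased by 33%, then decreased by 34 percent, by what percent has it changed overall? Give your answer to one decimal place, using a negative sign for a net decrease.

A 33% decrease multiplies by 0.67.
Then a 34% decrease: 0.67 × 0.66 = 0.4422.
Overall factor 0.4422, i.e. -55.8%.

-55.8%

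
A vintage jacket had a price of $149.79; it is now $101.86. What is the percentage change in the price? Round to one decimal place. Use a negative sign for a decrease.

-32.0%

Change: $101.86 − $149.79 = -$47.93.
Relative to the original: -$47.93 ÷ $149.79 ≈ -32.0%.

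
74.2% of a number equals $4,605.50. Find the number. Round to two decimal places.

$6,206.87

$4,605.50 ÷ 0.742 ≈ $6,206.87.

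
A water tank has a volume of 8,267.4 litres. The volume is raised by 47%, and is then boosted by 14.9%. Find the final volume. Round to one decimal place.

Each change multiplies by a factor: 1.47 × 1.149 = 1.68903.
8,267.4 × 1.68903 = 13963.886622 ≈ 13,963.9.

13,963.9 litres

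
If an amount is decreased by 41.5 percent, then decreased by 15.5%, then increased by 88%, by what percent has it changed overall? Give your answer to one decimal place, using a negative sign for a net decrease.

The combined multiplier is 0.585 × 0.845 × 1.88 = 0.929331.
That corresponds to a decrease of 7.1%.

-7.1%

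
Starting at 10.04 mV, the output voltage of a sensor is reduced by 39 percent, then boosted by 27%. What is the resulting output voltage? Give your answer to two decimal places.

7.78 mV

Each change multiplies by a factor: 0.61 × 1.27 = 0.7747.
10.04 × 0.7747 = 7.777988 ≈ 7.78.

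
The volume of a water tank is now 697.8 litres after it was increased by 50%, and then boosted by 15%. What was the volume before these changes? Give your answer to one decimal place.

Undoing the 15% increase: 697.8 ÷ 1.15 ≈ 606.782609.
Undoing the 50% increase: 606.782609 ÷ 1.5 ≈ 404.5 litres.

404.5 litres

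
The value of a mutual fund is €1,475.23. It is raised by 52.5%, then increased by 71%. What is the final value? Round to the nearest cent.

After the 52.5% increase: €1,475.23 × 1.525 = €2249.72575.
71% increase: €2249.72575 × 1.71 = €3847.0310325 ≈ €3,847.03.

€3,847.03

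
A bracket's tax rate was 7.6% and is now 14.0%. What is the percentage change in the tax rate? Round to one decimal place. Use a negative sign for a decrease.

84.2%

The change is 14.0 − 7.6 = 6.4 percentage points.
Relative to the original 7.6%, that is 6.4 ÷ 7.6 ≈ 84.2%.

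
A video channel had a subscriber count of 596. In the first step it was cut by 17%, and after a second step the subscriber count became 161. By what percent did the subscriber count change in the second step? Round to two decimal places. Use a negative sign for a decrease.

After the first step: 596 × 0.83 = 494.68.
Second-step multiplier: 161 ÷ 494.68 ≈ 0.325463.
That is a change of -67.45%.

-67.45%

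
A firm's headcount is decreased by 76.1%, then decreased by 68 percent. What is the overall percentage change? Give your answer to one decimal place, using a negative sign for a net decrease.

-92.4%

A 76.1% decrease multiplies by 0.239.
Then a 68% decrease: 0.239 × 0.32 = 0.07648.
Overall factor 0.07648, i.e. -92.4%.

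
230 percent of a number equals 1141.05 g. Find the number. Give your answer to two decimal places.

496.11 g

1141.05 g ÷ 2.3 ≈ 496.11 g.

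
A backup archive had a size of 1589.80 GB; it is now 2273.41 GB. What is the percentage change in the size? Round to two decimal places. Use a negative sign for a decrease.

43.00%

Change: 2273.41 − 1589.80 = 683.61.
Relative to the original: 683.61 ÷ 1589.80 ≈ 43.00%.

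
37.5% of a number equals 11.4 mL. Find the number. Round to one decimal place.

30.4 mL

11.4 mL ÷ 0.375 = 30.4 mL.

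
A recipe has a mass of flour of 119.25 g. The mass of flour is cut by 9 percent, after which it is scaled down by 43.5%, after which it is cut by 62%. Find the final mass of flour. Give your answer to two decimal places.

23.30 g

Each change multiplies by a factor: 0.91 × 0.565 × 0.38 = 0.195377.
119.25 × 0.195377 = 23.29870725 ≈ 23.30.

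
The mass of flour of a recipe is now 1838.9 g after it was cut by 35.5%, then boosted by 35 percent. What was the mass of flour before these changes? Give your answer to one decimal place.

Undoing the 35% increase: 1838.9 ÷ 1.35 ≈ 1362.148148.
Undoing the 35.5% decrease: 1362.148148 ÷ 0.645 ≈ 2111.9 g.

2111.9 g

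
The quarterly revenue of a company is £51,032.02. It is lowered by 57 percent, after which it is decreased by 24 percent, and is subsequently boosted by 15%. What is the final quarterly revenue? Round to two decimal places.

Each change multiplies by a factor: 0.43 × 0.76 × 1.15 = 0.37582.
£51,032.02 × 0.37582 = £19178.8537564 ≈ £19,178.85.

£19,178.85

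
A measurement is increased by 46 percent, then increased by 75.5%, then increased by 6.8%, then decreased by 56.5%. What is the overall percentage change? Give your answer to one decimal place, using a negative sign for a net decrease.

The combined multiplier is 1.46 × 1.755 × 1.068 × 0.435 = 1.190393334.
That corresponds to an increase of 19.0%.

19.0%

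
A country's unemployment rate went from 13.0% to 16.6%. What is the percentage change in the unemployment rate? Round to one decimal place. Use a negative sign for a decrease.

27.7%

The change is 16.6 − 13.0 = 3.6 percentage points.
Relative to the original 13.0%, that is 3.6 ÷ 13.0 ≈ 27.7%.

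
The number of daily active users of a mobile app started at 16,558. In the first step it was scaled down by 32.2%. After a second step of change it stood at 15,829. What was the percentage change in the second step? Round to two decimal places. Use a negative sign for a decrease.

After the first step: 16,558 × 0.678 = 11226.324.
Second-step multiplier: 15,829 ÷ 11226.324 ≈ 1.40999.
That is a change of 41.00%.

41.00%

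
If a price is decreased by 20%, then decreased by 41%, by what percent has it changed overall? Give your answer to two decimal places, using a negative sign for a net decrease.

-52.80%

The combined multiplier is 0.8 × 0.59 = 0.472.
That corresponds to a decrease of 52.80%.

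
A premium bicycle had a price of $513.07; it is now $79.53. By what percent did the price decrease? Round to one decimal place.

Change: $79.53 − $513.07 = -$433.54.
Relative to the original: -$433.54 ÷ $513.07 ≈ -84.5%.
So the price decreased by 84.5%.

84.5%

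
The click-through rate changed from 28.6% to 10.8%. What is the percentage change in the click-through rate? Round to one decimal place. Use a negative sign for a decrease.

The change is 10.8 − 28.6 = -17.8 percentage points.
Relative to the original 28.6%, that is -17.8 ÷ 28.6 ≈ -62.2%.

-62.2%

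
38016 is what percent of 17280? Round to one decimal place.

38016 ÷ 17280 = 220.0%.

220.0%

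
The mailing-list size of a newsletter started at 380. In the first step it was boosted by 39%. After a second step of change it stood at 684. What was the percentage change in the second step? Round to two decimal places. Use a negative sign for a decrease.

29.50%

After the first step: 380 × 1.39 = 528.2.
Second-step multiplier: 684 ÷ 528.2 ≈ 1.294964.
That is a change of 29.50%.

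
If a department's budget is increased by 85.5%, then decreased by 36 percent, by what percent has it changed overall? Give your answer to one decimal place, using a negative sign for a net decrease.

18.7%

The combined multiplier is 1.855 × 0.64 = 1.1872.
That corresponds to an increase of 18.7%.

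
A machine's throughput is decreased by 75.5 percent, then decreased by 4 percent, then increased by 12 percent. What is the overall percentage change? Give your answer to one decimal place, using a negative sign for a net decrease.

The combined multiplier is 0.245 × 0.96 × 1.12 = 0.263424.
That corresponds to a decrease of 73.7%.

-73.7%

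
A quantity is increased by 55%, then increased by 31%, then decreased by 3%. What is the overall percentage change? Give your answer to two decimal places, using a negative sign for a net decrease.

96.96%

A 55% increase multiplies by 1.55.
Then a 31% increase: 1.55 × 1.31 = 2.0305.
Then a 3% decrease: 2.0305 × 0.97 = 1.969585.
Overall factor 1.969585, i.e. 96.96%.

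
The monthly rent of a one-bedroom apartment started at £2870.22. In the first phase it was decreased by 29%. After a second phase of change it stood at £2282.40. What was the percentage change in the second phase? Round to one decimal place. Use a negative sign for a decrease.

12.0%

After the first phase: £2870.22 × 0.71 = £2037.8562.
Second-phase multiplier: £2282.40 ÷ £2037.8562 ≈ 1.12.
That is a change of 12.0%.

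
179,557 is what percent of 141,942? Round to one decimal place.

179,557 ÷ 141,942 ≈ 126.5%.

126.5%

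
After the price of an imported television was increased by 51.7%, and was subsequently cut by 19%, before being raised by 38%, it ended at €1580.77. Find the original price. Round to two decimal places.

Undoing the 38% increase: €1580.77 ÷ 1.38 ≈ €1145.485507.
Undoing the 19% decrease: €1145.485507 ÷ 0.81 ≈ €1414.179638.
Undoing the 51.7% increase: €1414.179638 ÷ 1.517 ≈ €932.22.

€932.22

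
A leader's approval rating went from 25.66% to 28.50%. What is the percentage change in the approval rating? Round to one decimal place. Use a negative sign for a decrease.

11.1%

The change is 28.50 − 25.66 = 2.84 percentage points.
Relative to the original 25.66%, that is 2.84 ÷ 25.66 ≈ 11.1%.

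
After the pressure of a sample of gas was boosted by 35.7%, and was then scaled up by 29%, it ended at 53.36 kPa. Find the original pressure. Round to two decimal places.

30.48 kPa

The overall multiplier applied was 1.357 × 1.29 = 1.75053.
So the original pressure was 53.36 ÷ 1.75053 ≈ 30.48 kPa.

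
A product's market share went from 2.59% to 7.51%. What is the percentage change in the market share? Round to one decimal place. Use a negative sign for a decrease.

The change is 7.51 − 2.59 = 4.92 percentage points.
Relative to the original 2.59%, that is 4.92 ÷ 2.59 ≈ 190.0%.

190.0%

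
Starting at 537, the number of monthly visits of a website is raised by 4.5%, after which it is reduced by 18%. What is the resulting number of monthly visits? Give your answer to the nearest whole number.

Each change multiplies by a factor: 1.045 × 0.82 = 0.8569.
537 × 0.8569 = 460.1553 ≈ 460.

460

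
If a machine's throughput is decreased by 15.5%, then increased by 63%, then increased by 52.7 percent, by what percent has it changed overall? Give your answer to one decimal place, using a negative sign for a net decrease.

The combined multiplier is 0.845 × 1.63 × 1.527 = 2.10321345.
That corresponds to an increase of 110.3%.

110.3%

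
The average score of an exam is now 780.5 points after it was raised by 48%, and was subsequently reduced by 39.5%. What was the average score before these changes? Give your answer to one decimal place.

871.7 points

Undoing the 39.5% decrease: 780.5 ÷ 0.605 ≈ 1290.082645.
Undoing the 48% increase: 1290.082645 ÷ 1.48 ≈ 871.7 points.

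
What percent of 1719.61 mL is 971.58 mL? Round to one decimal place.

56.5%

971.58 mL ÷ 1719.61 mL ≈ 56.5%.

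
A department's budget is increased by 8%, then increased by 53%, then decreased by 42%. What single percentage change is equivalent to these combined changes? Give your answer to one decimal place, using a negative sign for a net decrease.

An 8% increase multiplies by 1.08.
Then a 53% increase: 1.08 × 1.53 = 1.6524.
Then a 42% decrease: 1.6524 × 0.58 = 0.958392.
Overall factor 0.958392, i.e. -4.2%.

-4.2%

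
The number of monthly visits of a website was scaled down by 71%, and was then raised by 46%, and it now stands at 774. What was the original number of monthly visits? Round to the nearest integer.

1828

The overall multiplier applied was 0.29 × 1.46 = 0.4234.
So the original number of monthly visits was 774 ÷ 0.4234 ≈ 1828.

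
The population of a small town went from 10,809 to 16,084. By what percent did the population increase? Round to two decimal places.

Change: 16,084 − 10,809 = 5,275.
Relative to the original: 5,275 ÷ 10,809 ≈ 48.80%.
So the population increased by 48.80%.

48.80%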